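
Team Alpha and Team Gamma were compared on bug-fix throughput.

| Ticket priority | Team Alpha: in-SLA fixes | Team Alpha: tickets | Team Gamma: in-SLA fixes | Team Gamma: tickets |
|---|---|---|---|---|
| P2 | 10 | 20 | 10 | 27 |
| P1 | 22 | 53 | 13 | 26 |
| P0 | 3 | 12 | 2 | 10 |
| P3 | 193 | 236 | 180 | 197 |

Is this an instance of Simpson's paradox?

No

P2: Team Alpha 10/20 = 50.0%, Team Gamma 10/27 = 37.0% → Team Alpha
P1: Team Alpha 22/53 = 41.5%, Team Gamma 13/26 = 50.0% → Team Gamma
P0: Team Alpha 3/12 = 25.0%, Team Gamma 2/10 = 20.0% → Team Alpha
P3: Team Alpha 193/236 = 81.8%, Team Gamma 180/197 = 91.4% → Team Gamma
Overall: Team Alpha 228/321 = 71.0%, Team Gamma 205/260 = 78.8% → Team Gamma
Neither sweeps: Team Alpha wins 2 of 4 groups, Team Gamma wins 2. Team Gamma wins overall but not every group — no Simpson reversal.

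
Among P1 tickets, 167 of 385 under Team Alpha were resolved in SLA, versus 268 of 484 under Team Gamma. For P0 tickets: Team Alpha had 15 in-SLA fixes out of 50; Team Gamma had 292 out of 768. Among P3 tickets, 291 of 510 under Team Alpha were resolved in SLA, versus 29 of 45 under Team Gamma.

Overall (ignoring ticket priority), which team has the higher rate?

Team Alpha

P1: Team Alpha 167/385 = 43.4%, Team Gamma 268/484 = 55.4% → Team Gamma
P0: Team Alpha 15/50 = 30.0%, Team Gamma 292/768 = 38.0% → Team Gamma
P3: Team Alpha 291/510 = 57.1%, Team Gamma 29/45 = 64.4% → Team Gamma
Overall: Team Alpha 473/945 = 50.1%, Team Gamma 589/1297 = 45.4% → Team Alpha
(Team Gamma wins every ticket group but Team Alpha wins overall — Team Gamma's tickets skew toward the low-rate P0 group.)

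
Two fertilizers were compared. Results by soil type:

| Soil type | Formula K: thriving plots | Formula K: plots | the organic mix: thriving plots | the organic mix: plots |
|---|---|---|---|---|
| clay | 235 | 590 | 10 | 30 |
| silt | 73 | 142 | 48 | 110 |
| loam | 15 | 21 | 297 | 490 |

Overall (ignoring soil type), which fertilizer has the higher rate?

Clay: Formula K 235/590 = 39.8%, the organic mix 10/30 = 33.3% → Formula K
Silt: Formula K 73/142 = 51.4%, the organic mix 48/110 = 43.6% → Formula K
Loam: Formula K 15/21 = 71.4%, the organic mix 297/490 = 60.6% → Formula K
Overall: Formula K 323/753 = 42.9%, the organic mix 355/630 = 56.3% → the organic mix
(Formula K wins every soil group but the organic mix wins overall — Formula K's plots skew toward the low-rate clay group.)

the organic mix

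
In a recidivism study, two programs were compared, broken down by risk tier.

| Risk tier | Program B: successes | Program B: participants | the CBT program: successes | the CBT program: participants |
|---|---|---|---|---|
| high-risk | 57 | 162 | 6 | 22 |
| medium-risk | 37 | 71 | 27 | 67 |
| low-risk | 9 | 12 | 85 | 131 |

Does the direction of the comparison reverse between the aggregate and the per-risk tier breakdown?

Yes

High-risk: Program B 57/162 = 35.2%, the CBT program 6/22 = 27.3% → Program B
Medium-risk: Program B 37/71 = 52.1%, the CBT program 27/67 = 40.3% → Program B
Low-risk: Program B 9/12 = 75.0%, the CBT program 85/131 = 64.9% → Program B
Overall: Program B 103/245 = 42.0%, the CBT program 118/220 = 53.6% → the CBT program
Program B wins each risk group but the CBT program wins overall — the comparison reverses. Program B's participants skew toward high-risk, which has a lower base rate.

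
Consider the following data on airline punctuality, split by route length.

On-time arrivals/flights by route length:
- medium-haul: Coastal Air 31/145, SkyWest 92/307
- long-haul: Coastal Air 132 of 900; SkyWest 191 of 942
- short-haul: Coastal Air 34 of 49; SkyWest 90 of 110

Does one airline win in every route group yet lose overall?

Medium-haul: Coastal Air 31/145 = 21.4%, SkyWest 92/307 = 30.0% → SkyWest
Long-haul: Coastal Air 132/900 = 14.7%, SkyWest 191/942 = 20.3% → SkyWest
Short-haul: Coastal Air 34/49 = 69.4%, SkyWest 90/110 = 81.8% → SkyWest
Overall: Coastal Air 197/1094 = 18.0%, SkyWest 373/1359 = 27.4% → SkyWest
SkyWest wins overall and in every route group — no reversal.

No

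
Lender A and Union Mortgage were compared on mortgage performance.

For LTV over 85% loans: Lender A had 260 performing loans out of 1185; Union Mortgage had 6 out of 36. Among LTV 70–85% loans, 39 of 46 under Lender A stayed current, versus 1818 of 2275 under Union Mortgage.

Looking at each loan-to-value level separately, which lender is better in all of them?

Lender A

LTV over 85%: Lender A 260/1185 = 21.9%, Union Mortgage 6/36 = 16.7% → Lender A
LTV 70–85%: Lender A 39/46 = 84.8%, Union Mortgage 1818/2275 = 79.9% → Lender A
Lender A has the higher rate in both groups.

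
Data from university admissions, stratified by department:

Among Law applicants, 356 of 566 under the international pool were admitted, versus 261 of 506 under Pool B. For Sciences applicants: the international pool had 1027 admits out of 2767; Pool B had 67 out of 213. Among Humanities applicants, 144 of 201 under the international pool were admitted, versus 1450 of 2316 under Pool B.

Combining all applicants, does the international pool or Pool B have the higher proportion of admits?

Pool B

Law: the international pool 356/566 = 62.9%, Pool B 261/506 = 51.6% → the international pool
Sciences: the international pool 1027/2767 = 37.1%, Pool B 67/213 = 31.5% → the international pool
Humanities: the international pool 144/201 = 71.6%, Pool B 1450/2316 = 62.6% → the international pool
Overall: the international pool 1527/3534 = 43.2%, Pool B 1778/3035 = 58.6% → Pool B
(The international pool wins every department group but Pool B wins overall — the international pool's applicants skew toward the low-rate Sciences group.)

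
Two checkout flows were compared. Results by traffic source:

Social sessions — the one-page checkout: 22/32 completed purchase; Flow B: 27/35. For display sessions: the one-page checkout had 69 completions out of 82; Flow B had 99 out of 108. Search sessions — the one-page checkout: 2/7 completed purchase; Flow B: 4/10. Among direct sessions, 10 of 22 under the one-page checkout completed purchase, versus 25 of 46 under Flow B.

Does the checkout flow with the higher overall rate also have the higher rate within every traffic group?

Yes

Social: the one-page checkout 22/32 = 68.8%, Flow B 27/35 = 77.1% → Flow B
Display: the one-page checkout 69/82 = 84.1%, Flow B 99/108 = 91.7% → Flow B
Search: the one-page checkout 2/7 = 28.6%, Flow B 4/10 = 40.0% → Flow B
Direct: the one-page checkout 10/22 = 45.5%, Flow B 25/46 = 54.3% → Flow B
Overall: the one-page checkout 103/143 = 72.0%, Flow B 155/199 = 77.9% → Flow B
Flow B wins overall and in every traffic group — no reversal.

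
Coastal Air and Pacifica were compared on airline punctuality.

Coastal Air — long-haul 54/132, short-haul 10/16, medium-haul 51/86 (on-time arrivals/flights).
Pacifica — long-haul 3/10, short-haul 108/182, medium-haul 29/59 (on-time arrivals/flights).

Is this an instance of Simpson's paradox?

Yes

Long-haul: Coastal Air 54/132 = 40.9%, Pacifica 3/10 = 30.0% → Coastal Air
Short-haul: Coastal Air 10/16 = 62.5%, Pacifica 108/182 = 59.3% → Coastal Air
Medium-haul: Coastal Air 51/86 = 59.3%, Pacifica 29/59 = 49.2% → Coastal Air
Overall: Coastal Air 115/234 = 49.1%, Pacifica 140/251 = 55.8% → Pacifica
Coastal Air wins each route group but Pacifica wins overall — the comparison reverses. Coastal Air's flights skew toward long-haul, which has a lower base rate.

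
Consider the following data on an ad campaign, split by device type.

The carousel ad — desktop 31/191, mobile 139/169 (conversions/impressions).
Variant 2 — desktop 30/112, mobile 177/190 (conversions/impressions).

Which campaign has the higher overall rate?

Desktop: the carousel ad 31/191 = 16.2%, Variant 2 30/112 = 26.8% → Variant 2
Mobile: the carousel ad 139/169 = 82.2%, Variant 2 177/190 = 93.2% → Variant 2
Overall: the carousel ad 170/360 = 47.2%, Variant 2 207/302 = 68.5% → Variant 2

Variant 2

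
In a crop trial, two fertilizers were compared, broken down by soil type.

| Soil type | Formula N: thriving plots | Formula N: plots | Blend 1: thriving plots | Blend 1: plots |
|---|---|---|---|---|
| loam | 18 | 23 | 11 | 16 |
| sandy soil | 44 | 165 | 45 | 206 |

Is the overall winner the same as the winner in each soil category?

Yes

Loam: Formula N 18/23 = 78.3%, Blend 1 11/16 = 68.8% → Formula N
Sandy soil: Formula N 44/165 = 26.7%, Blend 1 45/206 = 21.8% → Formula N
Overall: Formula N 62/188 = 33.0%, Blend 1 56/222 = 25.2% → Formula N
Formula N wins overall and in every soil group — no reversal.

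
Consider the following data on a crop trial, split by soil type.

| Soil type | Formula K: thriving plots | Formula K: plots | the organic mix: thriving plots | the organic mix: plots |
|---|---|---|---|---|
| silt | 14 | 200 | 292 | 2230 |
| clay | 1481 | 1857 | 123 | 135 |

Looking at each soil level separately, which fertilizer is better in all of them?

Silt: Formula K 14/200 = 7.0%, the organic mix 292/2230 = 13.1% → the organic mix
Clay: Formula K 1481/1857 = 79.8%, the organic mix 123/135 = 91.1% → the organic mix
The organic mix has the higher rate in both groups.

the organic mix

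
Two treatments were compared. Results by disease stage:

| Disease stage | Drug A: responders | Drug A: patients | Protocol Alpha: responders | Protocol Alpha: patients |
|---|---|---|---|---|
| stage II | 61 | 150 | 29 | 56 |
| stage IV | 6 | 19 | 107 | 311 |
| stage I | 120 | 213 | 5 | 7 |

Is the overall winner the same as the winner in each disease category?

Stage II: Drug A 61/150 = 40.7%, Protocol Alpha 29/56 = 51.8% → Protocol Alpha
Stage IV: Drug A 6/19 = 31.6%, Protocol Alpha 107/311 = 34.4% → Protocol Alpha
Stage I: Drug A 120/213 = 56.3%, Protocol Alpha 5/7 = 71.4% → Protocol Alpha
Overall: Drug A 187/382 = 49.0%, Protocol Alpha 141/374 = 37.7% → Drug A
Protocol Alpha wins each disease group but Drug A wins overall — the comparison reverses. Protocol Alpha's patients skew toward stage IV, which has a lower base rate.

No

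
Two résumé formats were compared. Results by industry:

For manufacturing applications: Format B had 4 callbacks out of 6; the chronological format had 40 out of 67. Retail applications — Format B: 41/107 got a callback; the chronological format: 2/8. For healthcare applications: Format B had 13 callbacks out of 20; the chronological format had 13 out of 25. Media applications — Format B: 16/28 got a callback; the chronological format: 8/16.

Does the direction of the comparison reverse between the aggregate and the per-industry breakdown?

Manufacturing: Format B 4/6 = 66.7%, the chronological format 40/67 = 59.7% → Format B
Retail: Format B 41/107 = 38.3%, the chronological format 2/8 = 25.0% → Format B
Healthcare: Format B 13/20 = 65.0%, the chronological format 13/25 = 52.0% → Format B
Media: Format B 16/28 = 57.1%, the chronological format 8/16 = 50.0% → Format B
Overall: Format B 74/161 = 46.0%, the chronological format 63/116 = 54.3% → the chronological format
Format B wins each industry group but the chronological format wins overall — the comparison reverses. Format B's applications skew toward retail, which has a lower base rate.

Yes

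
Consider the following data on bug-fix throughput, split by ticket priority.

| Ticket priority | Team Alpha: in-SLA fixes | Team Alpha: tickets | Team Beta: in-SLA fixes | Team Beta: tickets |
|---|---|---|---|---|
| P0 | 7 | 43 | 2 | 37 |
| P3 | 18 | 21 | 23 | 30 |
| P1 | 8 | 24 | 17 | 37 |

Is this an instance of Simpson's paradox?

No

P0: Team Alpha 7/43 = 16.3%, Team Beta 2/37 = 5.4% → Team Alpha
P3: Team Alpha 18/21 = 85.7%, Team Beta 23/30 = 76.7% → Team Alpha
P1: Team Alpha 8/24 = 33.3%, Team Beta 17/37 = 45.9% → Team Beta
Overall: Team Alpha 33/88 = 37.5%, Team Beta 42/104 = 40.4% → Team Beta
Neither sweeps: Team Alpha wins 2 of 3 groups, Team Beta wins 1. Team Beta wins overall but not every group — no Simpson reversal.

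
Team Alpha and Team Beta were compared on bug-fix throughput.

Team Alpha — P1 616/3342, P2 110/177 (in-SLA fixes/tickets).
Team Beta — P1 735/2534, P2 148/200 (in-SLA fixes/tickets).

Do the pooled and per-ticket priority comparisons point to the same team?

P1: Team Alpha 616/3342 = 18.4%, Team Beta 735/2534 = 29.0% → Team Beta
P2: Team Alpha 110/177 = 62.1%, Team Beta 148/200 = 74.0% → Team Beta
Overall: Team Alpha 726/3519 = 20.6%, Team Beta 883/2734 = 32.3% → Team Beta
Team Beta wins overall and in every ticket group — no reversal.

Yes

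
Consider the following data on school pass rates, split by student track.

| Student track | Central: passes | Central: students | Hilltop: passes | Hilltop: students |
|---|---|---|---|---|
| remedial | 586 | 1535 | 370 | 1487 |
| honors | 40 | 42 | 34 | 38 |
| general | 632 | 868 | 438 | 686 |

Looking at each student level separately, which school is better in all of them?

Central

Remedial: Central 586/1535 = 38.2%, Hilltop 370/1487 = 24.9% → Central
Honors: Central 40/42 = 95.2%, Hilltop 34/38 = 89.5% → Central
General: Central 632/868 = 72.8%, Hilltop 438/686 = 63.8% → Central
Central has the higher rate in all 3 groups.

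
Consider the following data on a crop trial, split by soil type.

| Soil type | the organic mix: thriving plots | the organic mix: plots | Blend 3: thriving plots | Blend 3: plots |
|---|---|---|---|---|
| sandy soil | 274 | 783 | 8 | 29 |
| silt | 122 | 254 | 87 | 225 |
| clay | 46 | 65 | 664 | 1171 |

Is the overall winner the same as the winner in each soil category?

Sandy soil: the organic mix 274/783 = 35.0%, Blend 3 8/29 = 27.6% → the organic mix
Silt: the organic mix 122/254 = 48.0%, Blend 3 87/225 = 38.7% → the organic mix
Clay: the organic mix 46/65 = 70.8%, Blend 3 664/1171 = 56.7% → the organic mix
Overall: the organic mix 442/1102 = 40.1%, Blend 3 759/1425 = 53.3% → Blend 3
The organic mix wins each soil group but Blend 3 wins overall — the comparison reverses. The organic mix's plots skew toward sandy soil, which has a lower base rate.

No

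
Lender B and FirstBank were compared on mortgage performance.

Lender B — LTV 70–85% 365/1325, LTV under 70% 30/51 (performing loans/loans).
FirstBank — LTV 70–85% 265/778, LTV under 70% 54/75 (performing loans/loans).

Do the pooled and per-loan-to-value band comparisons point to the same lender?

Yes

LTV 70–85%: Lender B 365/1325 = 27.5%, FirstBank 265/778 = 34.1% → FirstBank
LTV under 70%: Lender B 30/51 = 58.8%, FirstBank 54/75 = 72.0% → FirstBank
Overall: Lender B 395/1376 = 28.7%, FirstBank 319/853 = 37.4% → FirstBank
FirstBank wins overall and in every loan-to-value group — no reversal.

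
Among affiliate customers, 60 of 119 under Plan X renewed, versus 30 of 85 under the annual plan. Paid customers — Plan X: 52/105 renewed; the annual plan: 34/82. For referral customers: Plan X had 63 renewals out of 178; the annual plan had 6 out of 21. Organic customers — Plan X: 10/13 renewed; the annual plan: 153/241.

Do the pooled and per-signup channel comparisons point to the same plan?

No

Affiliate: Plan X 60/119 = 50.4%, the annual plan 30/85 = 35.3% → Plan X
Paid: Plan X 52/105 = 49.5%, the annual plan 34/82 = 41.5% → Plan X
Referral: Plan X 63/178 = 35.4%, the annual plan 6/21 = 28.6% → Plan X
Organic: Plan X 10/13 = 76.9%, the annual plan 153/241 = 63.5% → Plan X
Overall: Plan X 185/415 = 44.6%, the annual plan 223/429 = 52.0% → the annual plan
Plan X wins each signup group but the annual plan wins overall — the comparison reverses. Plan X's customers skew toward referral, which has a lower base rate.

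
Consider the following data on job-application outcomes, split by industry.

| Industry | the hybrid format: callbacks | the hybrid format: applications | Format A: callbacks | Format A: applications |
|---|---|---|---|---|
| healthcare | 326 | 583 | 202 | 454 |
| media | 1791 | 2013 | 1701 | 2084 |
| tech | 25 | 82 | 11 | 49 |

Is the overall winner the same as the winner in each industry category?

Yes

Healthcare: the hybrid format 326/583 = 55.9%, Format A 202/454 = 44.5% → the hybrid format
Media: the hybrid format 1791/2013 = 89.0%, Format A 1701/2084 = 81.6% → the hybrid format
Tech: the hybrid format 25/82 = 30.5%, Format A 11/49 = 22.4% → the hybrid format
Overall: the hybrid format 2142/2678 = 80.0%, Format A 1914/2587 = 74.0% → the hybrid format
The hybrid format wins overall and in every industry group — no reversal.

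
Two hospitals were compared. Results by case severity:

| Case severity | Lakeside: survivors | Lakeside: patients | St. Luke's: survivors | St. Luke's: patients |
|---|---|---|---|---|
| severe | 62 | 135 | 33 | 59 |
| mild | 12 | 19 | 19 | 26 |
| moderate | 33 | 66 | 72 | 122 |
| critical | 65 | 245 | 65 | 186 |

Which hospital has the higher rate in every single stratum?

Severe: Lakeside 62/135 = 45.9%, St. Luke's 33/59 = 55.9% → St. Luke's
Mild: Lakeside 12/19 = 63.2%, St. Luke's 19/26 = 73.1% → St. Luke's
Moderate: Lakeside 33/66 = 50.0%, St. Luke's 72/122 = 59.0% → St. Luke's
Critical: Lakeside 65/245 = 26.5%, St. Luke's 65/186 = 34.9% → St. Luke's
St. Luke's has the higher rate in all 4 groups.

St. Luke's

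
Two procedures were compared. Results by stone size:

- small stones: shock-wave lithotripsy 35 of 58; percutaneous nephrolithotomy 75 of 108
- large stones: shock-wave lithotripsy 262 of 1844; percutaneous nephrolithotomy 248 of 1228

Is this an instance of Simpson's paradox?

Small stones: shock-wave lithotripsy 35/58 = 60.3%, percutaneous nephrolithotomy 75/108 = 69.4% → percutaneous nephrolithotomy
Large stones: shock-wave lithotripsy 262/1844 = 14.2%, percutaneous nephrolithotomy 248/1228 = 20.2% → percutaneous nephrolithotomy
Overall: shock-wave lithotripsy 297/1902 = 15.6%, percutaneous nephrolithotomy 323/1336 = 24.2% → percutaneous nephrolithotomy
Percutaneous nephrolithotomy wins overall and in every stone group — no reversal.

No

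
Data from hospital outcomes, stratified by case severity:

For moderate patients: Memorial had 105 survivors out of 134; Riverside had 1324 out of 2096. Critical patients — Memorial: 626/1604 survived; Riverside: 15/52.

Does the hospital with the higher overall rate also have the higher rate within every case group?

No

Moderate: Memorial 105/134 = 78.4%, Riverside 1324/2096 = 63.2% → Memorial
Critical: Memorial 626/1604 = 39.0%, Riverside 15/52 = 28.8% → Memorial
Overall: Memorial 731/1738 = 42.1%, Riverside 1339/2148 = 62.3% → Riverside
Memorial wins each case group but Riverside wins overall — the comparison reverses. Memorial's patients skew toward critical, which has a lower base rate.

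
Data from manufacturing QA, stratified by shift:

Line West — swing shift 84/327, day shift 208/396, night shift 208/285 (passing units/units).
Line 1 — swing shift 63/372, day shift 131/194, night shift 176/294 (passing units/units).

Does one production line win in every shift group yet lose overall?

No

Swing shift: Line West 84/327 = 25.7%, Line 1 63/372 = 16.9% → Line West
Day shift: Line West 208/396 = 52.5%, Line 1 131/194 = 67.5% → Line 1
Night shift: Line West 208/285 = 73.0%, Line 1 176/294 = 59.9% → Line West
Overall: Line West 500/1008 = 49.6%, Line 1 370/860 = 43.0% → Line West
Neither sweeps: Line West wins 2 of 3 groups, Line 1 wins 1. Line West wins overall but not every group — no Simpson reversal.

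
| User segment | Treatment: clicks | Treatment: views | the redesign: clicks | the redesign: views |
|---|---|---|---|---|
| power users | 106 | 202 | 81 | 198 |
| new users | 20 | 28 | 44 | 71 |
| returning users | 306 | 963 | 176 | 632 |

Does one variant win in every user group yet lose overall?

Power users: Treatment 106/202 = 52.5%, the redesign 81/198 = 40.9% → Treatment
New users: Treatment 20/28 = 71.4%, the redesign 44/71 = 62.0% → Treatment
Returning users: Treatment 306/963 = 31.8%, the redesign 176/632 = 27.8% → Treatment
Overall: Treatment 432/1193 = 36.2%, the redesign 301/901 = 33.4% → Treatment
Treatment wins overall and in every user group — no reversal.

No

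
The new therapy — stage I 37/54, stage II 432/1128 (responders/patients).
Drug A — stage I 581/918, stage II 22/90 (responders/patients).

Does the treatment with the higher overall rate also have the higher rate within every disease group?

Stage I: the new therapy 37/54 = 68.5%, Drug A 581/918 = 63.3% → the new therapy
Stage II: the new therapy 432/1128 = 38.3%, Drug A 22/90 = 24.4% → the new therapy
Overall: the new therapy 469/1182 = 39.7%, Drug A 603/1008 = 59.8% → Drug A
The new therapy wins each disease group but Drug A wins overall — the comparison reverses. The new therapy's patients skew toward stage II, which has a lower base rate.

No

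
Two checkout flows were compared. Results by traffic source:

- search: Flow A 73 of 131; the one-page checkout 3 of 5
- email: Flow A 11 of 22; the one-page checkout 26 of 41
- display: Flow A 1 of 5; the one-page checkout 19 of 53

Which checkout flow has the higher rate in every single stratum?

Search: Flow A 73/131 = 55.7%, the one-page checkout 3/5 = 60.0% → the one-page checkout
Email: Flow A 11/22 = 50.0%, the one-page checkout 26/41 = 63.4% → the one-page checkout
Display: Flow A 1/5 = 20.0%, the one-page checkout 19/53 = 35.8% → the one-page checkout
The one-page checkout has the higher rate in all 3 groups.

the one-page checkout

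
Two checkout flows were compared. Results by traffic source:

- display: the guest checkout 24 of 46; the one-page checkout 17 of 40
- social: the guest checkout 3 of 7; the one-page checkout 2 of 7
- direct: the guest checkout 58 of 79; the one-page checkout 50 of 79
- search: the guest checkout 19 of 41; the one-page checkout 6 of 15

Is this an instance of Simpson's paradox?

No

Display: the guest checkout 24/46 = 52.2%, the one-page checkout 17/40 = 42.5% → the guest checkout
Social: the guest checkout 3/7 = 42.9%, the one-page checkout 2/7 = 28.6% → the guest checkout
Direct: the guest checkout 58/79 = 73.4%, the one-page checkout 50/79 = 63.3% → the guest checkout
Search: the guest checkout 19/41 = 46.3%, the one-page checkout 6/15 = 40.0% → the guest checkout
Overall: the guest checkout 104/173 = 60.1%, the one-page checkout 75/141 = 53.2% → the guest checkout
The guest checkout wins overall and in every traffic group — no reversal.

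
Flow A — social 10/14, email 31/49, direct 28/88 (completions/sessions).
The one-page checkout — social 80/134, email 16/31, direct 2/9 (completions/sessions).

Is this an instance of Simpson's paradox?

Yes

Social: Flow A 10/14 = 71.4%, the one-page checkout 80/134 = 59.7% → Flow A
Email: Flow A 31/49 = 63.3%, the one-page checkout 16/31 = 51.6% → Flow A
Direct: Flow A 28/88 = 31.8%, the one-page checkout 2/9 = 22.2% → Flow A
Overall: Flow A 69/151 = 45.7%, the one-page checkout 98/174 = 56.3% → the one-page checkout
Flow A wins each traffic group but the one-page checkout wins overall — the comparison reverses. Flow A's sessions skew toward direct, which has a lower base rate.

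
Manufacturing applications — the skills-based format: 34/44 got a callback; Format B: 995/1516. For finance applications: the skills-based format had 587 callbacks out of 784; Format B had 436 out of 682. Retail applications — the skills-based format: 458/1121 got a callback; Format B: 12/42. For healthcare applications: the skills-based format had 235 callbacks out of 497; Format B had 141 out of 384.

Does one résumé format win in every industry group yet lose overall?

Manufacturing: the skills-based format 34/44 = 77.3%, Format B 995/1516 = 65.6% → the skills-based format
Finance: the skills-based format 587/784 = 74.9%, Format B 436/682 = 63.9% → the skills-based format
Retail: the skills-based format 458/1121 = 40.9%, Format B 12/42 = 28.6% → the skills-based format
Healthcare: the skills-based format 235/497 = 47.3%, Format B 141/384 = 36.7% → the skills-based format
Overall: the skills-based format 1314/2446 = 53.7%, Format B 1584/2624 = 60.4% → Format B
The skills-based format wins each industry group but Format B wins overall — the comparison reverses. The skills-based format's applications skew toward retail, which has a lower base rate.

Yes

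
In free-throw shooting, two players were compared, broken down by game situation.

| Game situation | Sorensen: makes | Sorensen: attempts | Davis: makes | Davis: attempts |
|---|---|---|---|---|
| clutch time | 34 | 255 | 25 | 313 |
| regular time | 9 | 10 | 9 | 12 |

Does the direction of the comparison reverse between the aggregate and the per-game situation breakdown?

Clutch time: Sorensen 34/255 = 13.3%, Davis 25/313 = 8.0% → Sorensen
Regular time: Sorensen 9/10 = 90.0%, Davis 9/12 = 75.0% → Sorensen
Overall: Sorensen 43/265 = 16.2%, Davis 34/325 = 10.5% → Sorensen
Sorensen wins overall and in every game group — no reversal.

No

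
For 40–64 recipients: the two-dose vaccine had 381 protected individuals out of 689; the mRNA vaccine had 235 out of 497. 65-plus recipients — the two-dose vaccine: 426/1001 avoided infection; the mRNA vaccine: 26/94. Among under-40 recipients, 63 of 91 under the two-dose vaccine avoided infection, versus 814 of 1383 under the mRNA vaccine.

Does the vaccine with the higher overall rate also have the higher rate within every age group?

No

40–64: the two-dose vaccine 381/689 = 55.3%, the mRNA vaccine 235/497 = 47.3% → the two-dose vaccine
65-plus: the two-dose vaccine 426/1001 = 42.6%, the mRNA vaccine 26/94 = 27.7% → the two-dose vaccine
Under-40: the two-dose vaccine 63/91 = 69.2%, the mRNA vaccine 814/1383 = 58.9% → the two-dose vaccine
Overall: the two-dose vaccine 870/1781 = 48.8%, the mRNA vaccine 1075/1974 = 54.5% → the mRNA vaccine
The two-dose vaccine wins each age group but the mRNA vaccine wins overall — the comparison reverses. The two-dose vaccine's recipients skew toward 65-plus, which has a lower base rate.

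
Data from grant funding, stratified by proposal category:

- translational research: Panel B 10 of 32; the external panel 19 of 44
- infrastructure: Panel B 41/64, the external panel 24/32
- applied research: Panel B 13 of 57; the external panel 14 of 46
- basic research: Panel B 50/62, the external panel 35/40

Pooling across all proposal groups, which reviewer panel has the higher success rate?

Translational research: Panel B 10/32 = 31.2%, the external panel 19/44 = 43.2% → the external panel
Infrastructure: Panel B 41/64 = 64.1%, the external panel 24/32 = 75.0% → the external panel
Applied research: Panel B 13/57 = 22.8%, the external panel 14/46 = 30.4% → the external panel
Basic research: Panel B 50/62 = 80.6%, the external panel 35/40 = 87.5% → the external panel
Overall: Panel B 114/215 = 53.0%, the external panel 92/162 = 56.8% → the external panel

the external panel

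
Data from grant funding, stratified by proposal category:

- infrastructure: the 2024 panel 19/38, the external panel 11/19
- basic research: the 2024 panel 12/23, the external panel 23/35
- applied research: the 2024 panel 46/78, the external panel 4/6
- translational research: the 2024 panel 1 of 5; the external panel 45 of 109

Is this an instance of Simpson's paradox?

Infrastructure: the 2024 panel 19/38 = 50.0%, the external panel 11/19 = 57.9% → the external panel
Basic research: the 2024 panel 12/23 = 52.2%, the external panel 23/35 = 65.7% → the external panel
Applied research: the 2024 panel 46/78 = 59.0%, the external panel 4/6 = 66.7% → the external panel
Translational research: the 2024 panel 1/5 = 20.0%, the external panel 45/109 = 41.3% → the external panel
Overall: the 2024 panel 78/144 = 54.2%, the external panel 83/169 = 49.1% → the 2024 panel
The external panel wins each proposal group but the 2024 panel wins overall — the comparison reverses. The external panel's proposals skew toward translational research, which has a lower base rate.

Yes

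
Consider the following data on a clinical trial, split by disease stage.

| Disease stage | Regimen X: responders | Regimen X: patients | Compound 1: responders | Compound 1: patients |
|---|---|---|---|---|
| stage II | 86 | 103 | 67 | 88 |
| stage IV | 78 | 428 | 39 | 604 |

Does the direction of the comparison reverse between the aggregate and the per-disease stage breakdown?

No

Stage II: Regimen X 86/103 = 83.5%, Compound 1 67/88 = 76.1% → Regimen X
Stage IV: Regimen X 78/428 = 18.2%, Compound 1 39/604 = 6.5% → Regimen X
Overall: Regimen X 164/531 = 30.9%, Compound 1 106/692 = 15.3% → Regimen X
Regimen X wins overall and in every disease group — no reversal.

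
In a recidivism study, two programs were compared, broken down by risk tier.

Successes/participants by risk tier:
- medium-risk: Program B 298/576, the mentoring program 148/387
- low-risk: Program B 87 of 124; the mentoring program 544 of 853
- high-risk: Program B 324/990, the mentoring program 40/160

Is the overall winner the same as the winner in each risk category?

Medium-risk: Program B 298/576 = 51.7%, the mentoring program 148/387 = 38.2% → Program B
Low-risk: Program B 87/124 = 70.2%, the mentoring program 544/853 = 63.8% → Program B
High-risk: Program B 324/990 = 32.7%, the mentoring program 40/160 = 25.0% → Program B
Overall: Program B 709/1690 = 42.0%, the mentoring program 732/1400 = 52.3% → the mentoring program
Program B wins each risk group but the mentoring program wins overall — the comparison reverses. Program B's participants skew toward high-risk, which has a lower base rate.

No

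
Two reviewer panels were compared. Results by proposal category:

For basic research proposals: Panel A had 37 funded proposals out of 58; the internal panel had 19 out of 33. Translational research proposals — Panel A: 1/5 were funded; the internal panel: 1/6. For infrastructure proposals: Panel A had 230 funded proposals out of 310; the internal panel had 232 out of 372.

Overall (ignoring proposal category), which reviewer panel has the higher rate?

Basic research: Panel A 37/58 = 63.8%, the internal panel 19/33 = 57.6% → Panel A
Translational research: Panel A 1/5 = 20.0%, the internal panel 1/6 = 16.7% → Panel A
Infrastructure: Panel A 230/310 = 74.2%, the internal panel 232/372 = 62.4% → Panel A
Overall: Panel A 268/373 = 71.8%, the internal panel 252/411 = 61.3% → Panel A

Panel A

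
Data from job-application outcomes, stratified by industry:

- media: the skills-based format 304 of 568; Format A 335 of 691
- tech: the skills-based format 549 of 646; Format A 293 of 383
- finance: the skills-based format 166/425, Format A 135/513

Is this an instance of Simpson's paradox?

No

Media: the skills-based format 304/568 = 53.5%, Format A 335/691 = 48.5% → the skills-based format
Tech: the skills-based format 549/646 = 85.0%, Format A 293/383 = 76.5% → the skills-based format
Finance: the skills-based format 166/425 = 39.1%, Format A 135/513 = 26.3% → the skills-based format
Overall: the skills-based format 1019/1639 = 62.2%, Format A 763/1587 = 48.1% → the skills-based format
The skills-based format wins overall and in every industry group — no reversal.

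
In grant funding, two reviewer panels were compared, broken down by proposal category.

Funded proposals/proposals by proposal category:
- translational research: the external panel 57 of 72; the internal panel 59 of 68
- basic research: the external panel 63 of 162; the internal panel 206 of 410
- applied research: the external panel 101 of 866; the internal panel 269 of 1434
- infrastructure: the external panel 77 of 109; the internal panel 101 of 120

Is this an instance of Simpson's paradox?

No

Translational research: the external panel 57/72 = 79.2%, the internal panel 59/68 = 86.8% → the internal panel
Basic research: the external panel 63/162 = 38.9%, the internal panel 206/410 = 50.2% → the internal panel
Applied research: the external panel 101/866 = 11.7%, the internal panel 269/1434 = 18.8% → the internal panel
Infrastructure: the external panel 77/109 = 70.6%, the internal panel 101/120 = 84.2% → the internal panel
Overall: the external panel 298/1209 = 24.6%, the internal panel 635/2032 = 31.2% → the internal panel
The internal panel wins overall and in every proposal group — no reversal.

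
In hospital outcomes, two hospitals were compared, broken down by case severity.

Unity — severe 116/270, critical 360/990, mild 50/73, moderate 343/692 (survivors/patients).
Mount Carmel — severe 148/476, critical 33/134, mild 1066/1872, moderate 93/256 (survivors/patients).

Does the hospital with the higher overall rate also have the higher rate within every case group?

No

Severe: Unity 116/270 = 43.0%, Mount Carmel 148/476 = 31.1% → Unity
Critical: Unity 360/990 = 36.4%, Mount Carmel 33/134 = 24.6% → Unity
Mild: Unity 50/73 = 68.5%, Mount Carmel 1066/1872 = 56.9% → Unity
Moderate: Unity 343/692 = 49.6%, Mount Carmel 93/256 = 36.3% → Unity
Overall: Unity 869/2025 = 42.9%, Mount Carmel 1340/2738 = 48.9% → Mount Carmel
Unity wins each case group but Mount Carmel wins overall — the comparison reverses. Unity's patients skew toward critical, which has a lower base rate.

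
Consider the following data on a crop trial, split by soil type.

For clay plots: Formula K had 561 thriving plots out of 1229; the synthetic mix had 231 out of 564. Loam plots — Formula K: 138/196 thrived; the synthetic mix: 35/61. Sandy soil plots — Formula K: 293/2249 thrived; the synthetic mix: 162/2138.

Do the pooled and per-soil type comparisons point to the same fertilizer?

Clay: Formula K 561/1229 = 45.6%, the synthetic mix 231/564 = 41.0% → Formula K
Loam: Formula K 138/196 = 70.4%, the synthetic mix 35/61 = 57.4% → Formula K
Sandy soil: Formula K 293/2249 = 13.0%, the synthetic mix 162/2138 = 7.6% → Formula K
Overall: Formula K 992/3674 = 27.0%, the synthetic mix 428/2763 = 15.5% → Formula K
Formula K wins overall and in every soil group — no reversal.

Yes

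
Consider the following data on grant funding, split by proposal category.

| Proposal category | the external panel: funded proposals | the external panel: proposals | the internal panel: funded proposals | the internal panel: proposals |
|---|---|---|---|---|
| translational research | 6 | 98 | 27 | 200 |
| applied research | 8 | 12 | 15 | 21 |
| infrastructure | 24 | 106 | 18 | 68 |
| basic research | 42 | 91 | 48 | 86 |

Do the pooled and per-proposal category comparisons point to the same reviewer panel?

Yes

Translational research: the external panel 6/98 = 6.1%, the internal panel 27/200 = 13.5% → the internal panel
Applied research: the external panel 8/12 = 66.7%, the internal panel 15/21 = 71.4% → the internal panel
Infrastructure: the external panel 24/106 = 22.6%, the internal panel 18/68 = 26.5% → the internal panel
Basic research: the external panel 42/91 = 46.2%, the internal panel 48/86 = 55.8% → the internal panel
Overall: the external panel 80/307 = 26.1%, the internal panel 108/375 = 28.8% → the internal panel
The internal panel wins overall and in every proposal group — no reversal.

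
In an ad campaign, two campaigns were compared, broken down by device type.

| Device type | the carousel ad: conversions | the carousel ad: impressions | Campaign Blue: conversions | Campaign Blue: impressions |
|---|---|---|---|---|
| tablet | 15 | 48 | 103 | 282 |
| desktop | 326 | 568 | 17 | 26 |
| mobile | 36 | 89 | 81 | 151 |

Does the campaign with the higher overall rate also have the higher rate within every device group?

No

Tablet: the carousel ad 15/48 = 31.2%, Campaign Blue 103/282 = 36.5% → Campaign Blue
Desktop: the carousel ad 326/568 = 57.4%, Campaign Blue 17/26 = 65.4% → Campaign Blue
Mobile: the carousel ad 36/89 = 40.4%, Campaign Blue 81/151 = 53.6% → Campaign Blue
Overall: the carousel ad 377/705 = 53.5%, Campaign Blue 201/459 = 43.8% → the carousel ad
Campaign Blue wins each device group but the carousel ad wins overall — the comparison reverses. Campaign Blue's impressions skew toward tablet, which has a lower base rate.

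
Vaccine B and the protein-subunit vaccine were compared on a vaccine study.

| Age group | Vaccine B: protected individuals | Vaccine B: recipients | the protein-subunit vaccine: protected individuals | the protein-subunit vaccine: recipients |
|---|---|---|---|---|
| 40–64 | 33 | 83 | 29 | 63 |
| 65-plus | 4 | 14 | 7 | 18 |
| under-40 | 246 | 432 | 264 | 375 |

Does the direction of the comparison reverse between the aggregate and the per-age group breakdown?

40–64: Vaccine B 33/83 = 39.8%, the protein-subunit vaccine 29/63 = 46.0% → the protein-subunit vaccine
65-plus: Vaccine B 4/14 = 28.6%, the protein-subunit vaccine 7/18 = 38.9% → the protein-subunit vaccine
Under-40: Vaccine B 246/432 = 56.9%, the protein-subunit vaccine 264/375 = 70.4% → the protein-subunit vaccine
Overall: Vaccine B 283/529 = 53.5%, the protein-subunit vaccine 300/456 = 65.8% → the protein-subunit vaccine
The protein-subunit vaccine wins overall and in every age group — no reversal.

No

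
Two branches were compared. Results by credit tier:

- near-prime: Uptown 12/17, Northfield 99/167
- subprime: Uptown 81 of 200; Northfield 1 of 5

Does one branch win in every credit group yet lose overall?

Yes

Near-prime: Uptown 12/17 = 70.6%, Northfield 99/167 = 59.3% → Uptown
Subprime: Uptown 81/200 = 40.5%, Northfield 1/5 = 20.0% → Uptown
Overall: Uptown 93/217 = 42.9%, Northfield 100/172 = 58.1% → Northfield
Uptown wins each credit group but Northfield wins overall — the comparison reverses. Uptown's applications skew toward subprime, which has a lower base rate.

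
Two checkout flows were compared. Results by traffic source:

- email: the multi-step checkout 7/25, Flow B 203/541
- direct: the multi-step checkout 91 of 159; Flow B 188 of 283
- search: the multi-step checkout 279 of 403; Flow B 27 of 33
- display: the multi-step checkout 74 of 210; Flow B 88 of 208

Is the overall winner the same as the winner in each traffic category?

Email: the multi-step checkout 7/25 = 28.0%, Flow B 203/541 = 37.5% → Flow B
Direct: the multi-step checkout 91/159 = 57.2%, Flow B 188/283 = 66.4% → Flow B
Search: the multi-step checkout 279/403 = 69.2%, Flow B 27/33 = 81.8% → Flow B
Display: the multi-step checkout 74/210 = 35.2%, Flow B 88/208 = 42.3% → Flow B
Overall: the multi-step checkout 451/797 = 56.6%, Flow B 506/1065 = 47.5% → the multi-step checkout
Flow B wins each traffic group but the multi-step checkout wins overall — the comparison reverses. Flow B's sessions skew toward email, which has a lower base rate.

No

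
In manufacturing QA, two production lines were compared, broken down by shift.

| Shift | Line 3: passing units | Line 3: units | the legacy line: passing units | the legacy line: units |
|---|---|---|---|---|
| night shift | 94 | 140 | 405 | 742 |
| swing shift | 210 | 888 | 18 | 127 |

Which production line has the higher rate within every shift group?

Night shift: Line 3 94/140 = 67.1%, the legacy line 405/742 = 54.6% → Line 3
Swing shift: Line 3 210/888 = 23.6%, the legacy line 18/127 = 14.2% → Line 3
Line 3 has the higher rate in both groups.

Line 3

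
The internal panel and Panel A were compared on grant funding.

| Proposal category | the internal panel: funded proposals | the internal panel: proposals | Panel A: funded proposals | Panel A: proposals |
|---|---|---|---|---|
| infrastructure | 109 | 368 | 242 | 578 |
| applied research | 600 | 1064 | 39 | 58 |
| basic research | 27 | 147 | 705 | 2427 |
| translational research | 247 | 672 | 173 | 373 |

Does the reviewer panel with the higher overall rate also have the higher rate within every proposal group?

No

Infrastructure: the internal panel 109/368 = 29.6%, Panel A 242/578 = 41.9% → Panel A
Applied research: the internal panel 600/1064 = 56.4%, Panel A 39/58 = 67.2% → Panel A
Basic research: the internal panel 27/147 = 18.4%, Panel A 705/2427 = 29.0% → Panel A
Translational research: the internal panel 247/672 = 36.8%, Panel A 173/373 = 46.4% → Panel A
Overall: the internal panel 983/2251 = 43.7%, Panel A 1159/3436 = 33.7% → the internal panel
Panel A wins each proposal group but the internal panel wins overall — the comparison reverses. Panel A's proposals skew toward basic research, which has a lower base rate.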